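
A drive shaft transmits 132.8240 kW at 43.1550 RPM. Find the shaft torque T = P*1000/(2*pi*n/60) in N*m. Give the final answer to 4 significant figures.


omega = 2*pi*43.1550/60 = 4.51918 rad/s
T = 132.8240*1000 / 4.51918
T = 29390 N*m


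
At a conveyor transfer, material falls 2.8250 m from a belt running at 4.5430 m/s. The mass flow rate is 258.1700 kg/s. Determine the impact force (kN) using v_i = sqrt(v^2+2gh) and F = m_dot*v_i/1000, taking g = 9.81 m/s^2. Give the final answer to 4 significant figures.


v_i = sqrt(4.5430^2 + 2*9.81*2.8250) = 8.72155 m/s
F = 258.1700 * 8.72155 / 1000
F = 2.252 kN


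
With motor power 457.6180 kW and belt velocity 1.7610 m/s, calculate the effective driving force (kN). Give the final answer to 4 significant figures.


Te = P / v = 457.6180 / 1.7610
Te = 259.9 kN


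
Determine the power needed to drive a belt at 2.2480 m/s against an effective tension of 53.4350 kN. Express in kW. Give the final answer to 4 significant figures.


P = Te * v = 53.4350 * 2.2480
P = 120.1 kW


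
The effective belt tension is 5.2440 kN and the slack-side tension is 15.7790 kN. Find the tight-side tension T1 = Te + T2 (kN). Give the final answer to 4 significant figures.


T1 = Te + T2 = 5.2440 + 15.7790
T1 = 21.02 kN


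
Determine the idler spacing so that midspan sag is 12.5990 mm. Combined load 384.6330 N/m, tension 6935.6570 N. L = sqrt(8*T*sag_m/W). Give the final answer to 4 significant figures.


sag = 12.5990/1000 = 0.012599 m
L = sqrt(8 * 6935.6570 * 0.012599 / 384.6330)
L = 1.348 m


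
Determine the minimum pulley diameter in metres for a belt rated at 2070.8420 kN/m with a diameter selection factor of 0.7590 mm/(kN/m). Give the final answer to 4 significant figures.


D = 2070.8420 * 0.7590 / 1000
D = 1.572 m


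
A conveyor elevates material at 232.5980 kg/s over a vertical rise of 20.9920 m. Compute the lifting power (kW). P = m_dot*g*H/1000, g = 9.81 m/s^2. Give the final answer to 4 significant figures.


P = 232.5980 * 9.81 * 20.9920 / 1000
P = 47.90 kW


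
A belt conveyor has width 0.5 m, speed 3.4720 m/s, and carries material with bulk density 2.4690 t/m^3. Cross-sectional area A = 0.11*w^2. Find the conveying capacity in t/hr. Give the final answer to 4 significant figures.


A = 0.11 * 0.5^2 = 0.0275 m^2
C = 0.0275 * 3.4720 * 2.4690 * 3600
C = 848.7 t/hr


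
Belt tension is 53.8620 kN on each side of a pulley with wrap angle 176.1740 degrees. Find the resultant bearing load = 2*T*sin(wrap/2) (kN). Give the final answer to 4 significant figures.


F = 2 * 53.8620 * sin(176.1740/2 deg)
F = 107.7 kN


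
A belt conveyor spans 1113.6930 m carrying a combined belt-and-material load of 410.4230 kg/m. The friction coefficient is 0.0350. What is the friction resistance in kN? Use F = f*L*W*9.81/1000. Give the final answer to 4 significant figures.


F = 0.0350 * 1113.6930 * 410.4230 * 9.81 / 1000
F = 156.9 kN


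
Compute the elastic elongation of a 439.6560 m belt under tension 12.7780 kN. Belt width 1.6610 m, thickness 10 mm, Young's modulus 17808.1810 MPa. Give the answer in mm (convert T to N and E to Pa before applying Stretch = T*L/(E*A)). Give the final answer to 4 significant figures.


A = 1.6610 * 0.01 = 0.01661 m^2
Stretch = 12.7780*1000 * 439.6560 / (17808.1810e6 * 0.01661) * 1000
Stretch = 18.99 mm


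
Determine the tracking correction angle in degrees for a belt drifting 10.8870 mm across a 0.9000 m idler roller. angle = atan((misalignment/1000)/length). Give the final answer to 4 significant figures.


misalign_m = 10.8870 / 1000 = 0.010887 m
angle = atan(0.010887 / 0.9000)
angle = 0.6931 deg


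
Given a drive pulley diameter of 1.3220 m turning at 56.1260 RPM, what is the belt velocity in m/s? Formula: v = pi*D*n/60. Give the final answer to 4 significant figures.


v = pi * 1.3220 * 56.1260 / 60
v = 3.885 m/s


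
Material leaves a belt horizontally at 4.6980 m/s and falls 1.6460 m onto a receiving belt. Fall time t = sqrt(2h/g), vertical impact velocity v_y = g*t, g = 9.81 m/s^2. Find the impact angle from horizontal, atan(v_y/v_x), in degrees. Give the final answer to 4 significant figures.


t = sqrt(2*1.6460/9.81) = 0.579289 s
v_y = 9.81 * 0.579289 = 5.68283 m/s
angle = atan(5.68283 / 4.6980) = 50.42 deg


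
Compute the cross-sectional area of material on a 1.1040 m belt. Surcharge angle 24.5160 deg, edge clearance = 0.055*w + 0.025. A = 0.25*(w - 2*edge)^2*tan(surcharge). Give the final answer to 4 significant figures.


edge = 0.055*1.1040 + 0.025 = 0.08572 m
ew = 1.1040 - 2*0.08572 = 0.93256 m
A = 0.25 * 0.93256^2 * tan(24.5160 deg)
A = 0.09916 m^2


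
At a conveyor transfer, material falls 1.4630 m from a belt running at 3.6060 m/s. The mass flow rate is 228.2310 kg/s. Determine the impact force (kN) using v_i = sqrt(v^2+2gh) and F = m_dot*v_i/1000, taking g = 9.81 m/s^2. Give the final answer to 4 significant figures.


v_i = sqrt(3.6060^2 + 2*9.81*1.4630) = 6.45812 m/s
F = 228.2310 * 6.45812 / 1000
F = 1.474 kN


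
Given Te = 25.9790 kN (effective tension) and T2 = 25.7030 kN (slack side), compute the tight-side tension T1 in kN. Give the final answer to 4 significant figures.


T1 = Te + T2 = 25.9790 + 25.7030
T1 = 51.68 kN


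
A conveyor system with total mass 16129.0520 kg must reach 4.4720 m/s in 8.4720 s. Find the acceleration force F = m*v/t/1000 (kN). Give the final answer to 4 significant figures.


F = 16129.0520 * 4.4720 / 8.4720 / 1000
F = 8.514 kN


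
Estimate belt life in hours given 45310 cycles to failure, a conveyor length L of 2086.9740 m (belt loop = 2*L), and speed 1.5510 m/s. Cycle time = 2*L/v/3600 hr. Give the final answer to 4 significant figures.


cycle_time = 2 * 2086.9740 / 1.5510 / 3600 = 0.747537 hr
life = 45310 * 0.747537 = 33870 hours


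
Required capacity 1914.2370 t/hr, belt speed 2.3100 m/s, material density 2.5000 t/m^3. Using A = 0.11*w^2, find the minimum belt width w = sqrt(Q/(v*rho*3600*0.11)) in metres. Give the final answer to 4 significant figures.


A_req = 1914.2370 / (2.3100 * 2.5000 * 3600) = 0.0920749 m^2
w = sqrt(0.0920749 / 0.11)
w = 0.9149 m


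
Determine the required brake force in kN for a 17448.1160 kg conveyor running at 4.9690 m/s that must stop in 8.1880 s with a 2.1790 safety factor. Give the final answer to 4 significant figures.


F = 17448.1160 * 4.9690 / 8.1880 * 2.1790 / 1000
F = 23.07 kN


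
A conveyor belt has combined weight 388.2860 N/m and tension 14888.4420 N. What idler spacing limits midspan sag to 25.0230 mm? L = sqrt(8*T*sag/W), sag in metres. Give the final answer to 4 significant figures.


sag = 25.0230/1000 = 0.025023 m
L = sqrt(8 * 14888.4420 * 0.025023 / 388.2860)
L = 2.771 m


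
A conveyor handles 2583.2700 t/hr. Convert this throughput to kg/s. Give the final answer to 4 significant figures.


m_dot = 2583.2700 * 1000 / 3600
m_dot = 717.6 kg/s


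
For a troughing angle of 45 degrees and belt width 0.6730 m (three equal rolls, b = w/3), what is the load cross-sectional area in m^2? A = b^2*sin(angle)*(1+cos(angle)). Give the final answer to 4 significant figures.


b = 0.6730/3 = 0.224333 m
A = 0.224333^2 * sin(45 deg) * (1 + cos(45 deg))
A = 0.06075 m^2


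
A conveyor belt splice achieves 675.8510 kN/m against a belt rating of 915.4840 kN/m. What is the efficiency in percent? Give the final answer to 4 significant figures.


Eff = 675.8510 / 915.4840 * 100
Eff = 73.82 %


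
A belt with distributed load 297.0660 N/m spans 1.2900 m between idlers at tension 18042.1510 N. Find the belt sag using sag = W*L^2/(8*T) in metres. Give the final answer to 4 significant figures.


sag = 297.0660 * 1.2900^2 / (8 * 18042.1510)
sag = 0.003425 m


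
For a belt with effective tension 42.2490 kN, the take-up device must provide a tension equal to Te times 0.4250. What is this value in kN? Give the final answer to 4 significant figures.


T_tu = 42.2490 * 0.4250
T_tu = 17.96 kN


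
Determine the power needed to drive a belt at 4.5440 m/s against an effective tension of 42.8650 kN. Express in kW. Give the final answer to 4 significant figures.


P = Te * v = 42.8650 * 4.5440
P = 194.8 kW


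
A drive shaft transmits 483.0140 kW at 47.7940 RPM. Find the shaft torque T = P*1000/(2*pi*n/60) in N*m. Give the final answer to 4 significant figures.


omega = 2*pi*47.7940/60 = 5.00498 rad/s
T = 483.0140*1000 / 5.00498
T = 96510 N*m


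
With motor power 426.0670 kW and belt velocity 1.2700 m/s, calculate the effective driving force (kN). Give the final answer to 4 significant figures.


Te = P / v = 426.0670 / 1.2700
Te = 335.5 kN


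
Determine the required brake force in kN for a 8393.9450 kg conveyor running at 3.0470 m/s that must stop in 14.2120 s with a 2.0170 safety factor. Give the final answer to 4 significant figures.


F = 8393.9450 * 3.0470 / 14.2120 * 2.0170 / 1000
F = 3.630 kN


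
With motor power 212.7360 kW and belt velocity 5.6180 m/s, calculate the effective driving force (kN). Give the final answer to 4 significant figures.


Te = P / v = 212.7360 / 5.6180
Te = 37.87 kN


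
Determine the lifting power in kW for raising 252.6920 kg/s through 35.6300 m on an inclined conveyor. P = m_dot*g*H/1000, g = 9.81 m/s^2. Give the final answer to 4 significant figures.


P = 252.6920 * 9.81 * 35.6300 / 1000
P = 88.32 kW


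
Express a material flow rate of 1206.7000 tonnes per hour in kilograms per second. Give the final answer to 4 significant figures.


m_dot = 1206.7000 * 1000 / 3600
m_dot = 335.2 kg/s


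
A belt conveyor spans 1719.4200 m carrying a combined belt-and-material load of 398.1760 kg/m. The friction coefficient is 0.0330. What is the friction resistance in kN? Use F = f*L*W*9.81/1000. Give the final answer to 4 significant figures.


F = 0.0330 * 1719.4200 * 398.1760 * 9.81 / 1000
F = 221.6 kN


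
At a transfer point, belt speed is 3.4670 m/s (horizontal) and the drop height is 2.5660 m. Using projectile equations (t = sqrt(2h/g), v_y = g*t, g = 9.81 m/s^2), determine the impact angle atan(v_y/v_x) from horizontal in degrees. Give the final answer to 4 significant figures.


t = sqrt(2*2.5660/9.81) = 0.723284 s
v_y = 9.81 * 0.723284 = 7.09542 m/s
angle = atan(7.09542 / 3.4670) = 63.96 deg


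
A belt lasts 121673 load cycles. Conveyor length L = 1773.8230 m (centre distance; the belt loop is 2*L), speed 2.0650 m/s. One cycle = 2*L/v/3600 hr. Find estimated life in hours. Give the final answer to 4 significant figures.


cycle_time = 2 * 1773.8230 / 2.0650 / 3600 = 0.477219 hr
life = 121673 * 0.477219 = 58060 hours


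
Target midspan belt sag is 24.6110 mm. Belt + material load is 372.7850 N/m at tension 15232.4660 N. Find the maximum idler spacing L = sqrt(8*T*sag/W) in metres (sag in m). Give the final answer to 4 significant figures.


sag = 24.6110/1000 = 0.024611 m
L = sqrt(8 * 15232.4660 * 0.024611 / 372.7850)
L = 2.836 m


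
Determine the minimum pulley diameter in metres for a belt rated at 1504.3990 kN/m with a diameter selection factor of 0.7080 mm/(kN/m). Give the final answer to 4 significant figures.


D = 1504.3990 * 0.7080 / 1000
D = 1.065 m


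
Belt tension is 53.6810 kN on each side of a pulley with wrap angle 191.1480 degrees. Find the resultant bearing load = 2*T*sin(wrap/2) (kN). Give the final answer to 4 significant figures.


F = 2 * 53.6810 * sin(191.1480/2 deg)
F = 106.9 kN


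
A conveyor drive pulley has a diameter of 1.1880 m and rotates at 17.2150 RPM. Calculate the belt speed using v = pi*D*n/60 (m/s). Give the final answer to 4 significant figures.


v = pi * 1.1880 * 17.2150 / 60
v = 1.071 m/s


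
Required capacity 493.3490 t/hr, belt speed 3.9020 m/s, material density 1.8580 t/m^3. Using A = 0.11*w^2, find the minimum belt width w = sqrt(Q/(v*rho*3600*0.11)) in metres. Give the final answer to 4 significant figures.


A_req = 493.3490 / (3.9020 * 1.8580 * 3600) = 0.0189025 m^2
w = sqrt(0.0189025 / 0.11)
w = 0.4145 m


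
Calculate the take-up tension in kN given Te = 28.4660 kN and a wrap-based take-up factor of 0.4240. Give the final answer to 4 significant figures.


T_tu = 28.4660 * 0.4240
T_tu = 12.07 kN


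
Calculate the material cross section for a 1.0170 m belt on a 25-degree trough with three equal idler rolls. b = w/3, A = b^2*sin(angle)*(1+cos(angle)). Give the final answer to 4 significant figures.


b = 1.0170/3 = 0.339 m
A = 0.339^2 * sin(25 deg) * (1 + cos(25 deg))
A = 0.09259 m^2


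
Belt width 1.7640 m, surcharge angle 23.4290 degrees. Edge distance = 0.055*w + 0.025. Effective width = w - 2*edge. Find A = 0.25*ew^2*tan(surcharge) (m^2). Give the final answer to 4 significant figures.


edge = 0.055*1.7640 + 0.025 = 0.12202 m
ew = 1.7640 - 2*0.12202 = 1.51996 m
A = 0.25 * 1.51996^2 * tan(23.4290 deg)
A = 0.2503 m^2


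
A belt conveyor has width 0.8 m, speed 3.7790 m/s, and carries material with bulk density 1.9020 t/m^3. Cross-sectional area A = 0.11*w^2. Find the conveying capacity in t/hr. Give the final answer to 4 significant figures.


A = 0.11 * 0.8^2 = 0.0704 m^2
C = 0.0704 * 3.7790 * 1.9020 * 3600
C = 1822 t/hr


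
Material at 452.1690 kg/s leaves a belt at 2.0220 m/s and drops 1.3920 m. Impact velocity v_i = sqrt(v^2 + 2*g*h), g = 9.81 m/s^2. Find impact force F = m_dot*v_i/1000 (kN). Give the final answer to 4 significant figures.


v_i = sqrt(2.0220^2 + 2*9.81*1.3920) = 5.60353 m/s
F = 452.1690 * 5.60353 / 1000
F = 2.534 kN


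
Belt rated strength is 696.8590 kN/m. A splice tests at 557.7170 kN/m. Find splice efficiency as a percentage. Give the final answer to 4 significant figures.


Eff = 557.7170 / 696.8590 * 100
Eff = 80.03 %


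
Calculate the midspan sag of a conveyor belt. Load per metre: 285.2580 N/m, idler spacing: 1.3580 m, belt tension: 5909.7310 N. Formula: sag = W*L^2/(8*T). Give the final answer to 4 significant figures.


sag = 285.2580 * 1.3580^2 / (8 * 5909.7310)
sag = 0.01113 m


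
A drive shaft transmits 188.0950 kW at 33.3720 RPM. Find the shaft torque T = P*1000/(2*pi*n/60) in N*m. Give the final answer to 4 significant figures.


omega = 2*pi*33.3720/60 = 3.49471 rad/s
T = 188.0950*1000 / 3.49471
T = 53820 N*m


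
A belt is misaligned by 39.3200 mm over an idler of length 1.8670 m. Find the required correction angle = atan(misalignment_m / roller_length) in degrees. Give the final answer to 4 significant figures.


misalign_m = 39.3200 / 1000 = 0.039320 m
angle = atan(0.039320 / 1.8670)
angle = 1.207 deg


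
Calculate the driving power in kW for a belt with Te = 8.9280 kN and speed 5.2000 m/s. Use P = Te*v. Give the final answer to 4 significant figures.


P = Te * v = 8.9280 * 5.2000
P = 46.43 kW


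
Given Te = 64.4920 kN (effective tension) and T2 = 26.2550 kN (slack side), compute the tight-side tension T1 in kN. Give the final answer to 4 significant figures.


T1 = Te + T2 = 64.4920 + 26.2550
T1 = 90.75 kN


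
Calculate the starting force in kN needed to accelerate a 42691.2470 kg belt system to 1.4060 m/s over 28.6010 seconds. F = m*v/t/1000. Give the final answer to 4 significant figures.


F = 42691.2470 * 1.4060 / 28.6010 / 1000
F = 2.099 kN


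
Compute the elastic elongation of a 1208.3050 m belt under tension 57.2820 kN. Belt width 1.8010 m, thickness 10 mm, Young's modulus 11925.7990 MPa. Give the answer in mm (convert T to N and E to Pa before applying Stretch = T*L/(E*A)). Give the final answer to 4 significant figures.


A = 1.8010 * 0.01 = 0.01801 m^2
Stretch = 57.2820*1000 * 1208.3050 / (11925.7990e6 * 0.01801) * 1000
Stretch = 322.3 mm


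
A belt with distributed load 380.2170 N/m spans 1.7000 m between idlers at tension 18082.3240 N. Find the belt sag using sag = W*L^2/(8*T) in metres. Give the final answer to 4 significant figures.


sag = 380.2170 * 1.7000^2 / (8 * 18082.3240)
sag = 0.007596 m


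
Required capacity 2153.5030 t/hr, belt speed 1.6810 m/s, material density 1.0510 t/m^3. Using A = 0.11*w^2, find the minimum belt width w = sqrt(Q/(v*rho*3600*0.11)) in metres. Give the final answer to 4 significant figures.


A_req = 2153.5030 / (1.6810 * 1.0510 * 3600) = 0.338589 m^2
w = sqrt(0.338589 / 0.11)
w = 1.754 m


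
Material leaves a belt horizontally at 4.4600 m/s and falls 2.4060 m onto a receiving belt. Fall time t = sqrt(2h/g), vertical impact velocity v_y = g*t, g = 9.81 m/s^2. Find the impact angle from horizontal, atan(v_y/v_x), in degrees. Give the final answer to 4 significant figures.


t = sqrt(2*2.4060/9.81) = 0.700371 s
v_y = 9.81 * 0.700371 = 6.87064 m/s
angle = atan(6.87064 / 4.4600) = 57.01 deg


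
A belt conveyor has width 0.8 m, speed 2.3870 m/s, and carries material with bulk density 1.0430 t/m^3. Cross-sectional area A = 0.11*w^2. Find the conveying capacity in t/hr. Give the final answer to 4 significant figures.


A = 0.11 * 0.8^2 = 0.0704 m^2
C = 0.0704 * 2.3870 * 1.0430 * 3600
C = 631.0 t/hr


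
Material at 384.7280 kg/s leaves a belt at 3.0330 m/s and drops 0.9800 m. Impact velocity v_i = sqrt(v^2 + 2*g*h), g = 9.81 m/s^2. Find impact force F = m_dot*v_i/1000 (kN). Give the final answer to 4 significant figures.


v_i = sqrt(3.0330^2 + 2*9.81*0.9800) = 5.33167 m/s
F = 384.7280 * 5.33167 / 1000
F = 2.051 kN


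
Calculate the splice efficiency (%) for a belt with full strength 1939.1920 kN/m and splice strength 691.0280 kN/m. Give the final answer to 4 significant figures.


Eff = 691.0280 / 1939.1920 * 100
Eff = 35.63 %


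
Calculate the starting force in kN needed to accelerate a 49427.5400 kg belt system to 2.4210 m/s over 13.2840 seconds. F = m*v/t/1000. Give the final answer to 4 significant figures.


F = 49427.5400 * 2.4210 / 13.2840 / 1000
F = 9.008 kN


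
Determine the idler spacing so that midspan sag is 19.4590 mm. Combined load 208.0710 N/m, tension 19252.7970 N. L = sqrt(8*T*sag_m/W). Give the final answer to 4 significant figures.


sag = 19.4590/1000 = 0.019459 m
L = sqrt(8 * 19252.7970 * 0.019459 / 208.0710)
L = 3.795 m


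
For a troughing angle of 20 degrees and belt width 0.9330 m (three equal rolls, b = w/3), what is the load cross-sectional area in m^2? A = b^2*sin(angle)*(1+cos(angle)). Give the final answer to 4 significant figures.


b = 0.9330/3 = 0.311 m
A = 0.311^2 * sin(20 deg) * (1 + cos(20 deg))
A = 0.06417 m^2


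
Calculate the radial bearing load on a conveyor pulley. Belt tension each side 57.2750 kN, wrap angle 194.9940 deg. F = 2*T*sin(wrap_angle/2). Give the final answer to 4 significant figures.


F = 2 * 57.2750 * sin(194.9940/2 deg)
F = 113.6 kN


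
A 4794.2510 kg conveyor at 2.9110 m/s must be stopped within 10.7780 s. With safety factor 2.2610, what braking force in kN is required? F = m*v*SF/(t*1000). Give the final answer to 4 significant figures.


F = 4794.2510 * 2.9110 / 10.7780 * 2.2610 / 1000
F = 2.928 kN


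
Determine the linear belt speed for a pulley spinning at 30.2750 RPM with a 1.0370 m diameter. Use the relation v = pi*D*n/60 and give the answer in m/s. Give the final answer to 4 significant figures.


v = pi * 1.0370 * 30.2750 / 60
v = 1.644 m/s


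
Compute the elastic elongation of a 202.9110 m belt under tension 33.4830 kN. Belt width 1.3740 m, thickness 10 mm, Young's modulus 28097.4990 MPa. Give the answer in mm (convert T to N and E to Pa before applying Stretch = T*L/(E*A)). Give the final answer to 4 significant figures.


A = 1.3740 * 0.01 = 0.01374 m^2
Stretch = 33.4830*1000 * 202.9110 / (28097.4990e6 * 0.01374) * 1000
Stretch = 17.60 mm


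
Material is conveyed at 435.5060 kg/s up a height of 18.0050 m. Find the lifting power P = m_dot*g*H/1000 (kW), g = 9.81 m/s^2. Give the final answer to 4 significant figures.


P = 435.5060 * 9.81 * 18.0050 / 1000
P = 76.92 kW


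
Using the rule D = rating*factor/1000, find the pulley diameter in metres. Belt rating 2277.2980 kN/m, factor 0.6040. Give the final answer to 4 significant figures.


D = 2277.2980 * 0.6040 / 1000
D = 1.375 m


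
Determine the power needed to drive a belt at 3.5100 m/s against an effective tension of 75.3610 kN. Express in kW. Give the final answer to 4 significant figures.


P = Te * v = 75.3610 * 3.5100
P = 264.5 kW


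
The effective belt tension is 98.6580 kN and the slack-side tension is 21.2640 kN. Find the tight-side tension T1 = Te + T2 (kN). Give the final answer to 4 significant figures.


T1 = Te + T2 = 98.6580 + 21.2640
T1 = 119.9 kN


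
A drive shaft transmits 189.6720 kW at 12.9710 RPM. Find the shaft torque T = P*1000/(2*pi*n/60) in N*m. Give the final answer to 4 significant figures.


omega = 2*pi*12.9710/60 = 1.35832 rad/s
T = 189.6720*1000 / 1.35832
T = 139600 N*m


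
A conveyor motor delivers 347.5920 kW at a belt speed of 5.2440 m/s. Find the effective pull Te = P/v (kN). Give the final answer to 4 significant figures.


Te = P / v = 347.5920 / 5.2440
Te = 66.28 kN


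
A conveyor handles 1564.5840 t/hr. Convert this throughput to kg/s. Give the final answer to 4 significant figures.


m_dot = 1564.5840 * 1000 / 3600
m_dot = 434.6 kg/s


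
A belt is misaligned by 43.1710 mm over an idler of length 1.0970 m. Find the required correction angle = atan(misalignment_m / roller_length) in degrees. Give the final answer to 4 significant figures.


misalign_m = 43.1710 / 1000 = 0.043171 m
angle = atan(0.043171 / 1.0970)
angle = 2.254 deg


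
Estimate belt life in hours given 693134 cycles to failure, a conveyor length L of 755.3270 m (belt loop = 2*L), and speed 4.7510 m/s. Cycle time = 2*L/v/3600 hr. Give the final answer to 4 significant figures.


cycle_time = 2 * 755.3270 / 4.7510 / 3600 = 0.0883237 hr
life = 693134 * 0.0883237 = 61220 hours


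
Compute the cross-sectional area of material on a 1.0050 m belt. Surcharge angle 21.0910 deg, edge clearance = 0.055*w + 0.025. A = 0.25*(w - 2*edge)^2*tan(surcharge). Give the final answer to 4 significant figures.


edge = 0.055*1.0050 + 0.025 = 0.080275 m
ew = 1.0050 - 2*0.080275 = 0.84445 m
A = 0.25 * 0.84445^2 * tan(21.0910 deg)
A = 0.06876 m^2


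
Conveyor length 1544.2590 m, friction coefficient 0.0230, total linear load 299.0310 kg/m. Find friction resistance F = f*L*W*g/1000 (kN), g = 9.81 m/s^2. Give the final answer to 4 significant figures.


F = 0.0230 * 1544.2590 * 299.0310 * 9.81 / 1000
F = 104.2 kN


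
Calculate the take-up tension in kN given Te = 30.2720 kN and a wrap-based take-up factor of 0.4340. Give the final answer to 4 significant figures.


T_tu = 30.2720 * 0.4340
T_tu = 13.14 kN


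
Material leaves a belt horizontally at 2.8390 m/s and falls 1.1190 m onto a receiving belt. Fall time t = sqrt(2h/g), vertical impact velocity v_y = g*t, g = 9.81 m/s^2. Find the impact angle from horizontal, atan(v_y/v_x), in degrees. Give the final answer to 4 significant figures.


t = sqrt(2*1.1190/9.81) = 0.477634 s
v_y = 9.81 * 0.477634 = 4.68559 m/s
angle = atan(4.68559 / 2.8390) = 58.79 deg


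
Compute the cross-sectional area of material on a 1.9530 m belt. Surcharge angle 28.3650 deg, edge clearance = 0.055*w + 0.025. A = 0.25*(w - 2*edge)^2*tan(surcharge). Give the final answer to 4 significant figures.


edge = 0.055*1.9530 + 0.025 = 0.132415 m
ew = 1.9530 - 2*0.132415 = 1.68817 m
A = 0.25 * 1.68817^2 * tan(28.3650 deg)
A = 0.3847 m^2


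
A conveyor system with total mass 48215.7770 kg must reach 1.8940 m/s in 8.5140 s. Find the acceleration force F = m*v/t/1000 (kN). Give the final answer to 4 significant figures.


F = 48215.7770 * 1.8940 / 8.5140 / 1000
F = 10.73 kN


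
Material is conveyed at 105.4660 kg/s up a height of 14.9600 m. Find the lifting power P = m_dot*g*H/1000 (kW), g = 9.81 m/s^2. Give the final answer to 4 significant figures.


P = 105.4660 * 9.81 * 14.9600 / 1000
P = 15.48 kW


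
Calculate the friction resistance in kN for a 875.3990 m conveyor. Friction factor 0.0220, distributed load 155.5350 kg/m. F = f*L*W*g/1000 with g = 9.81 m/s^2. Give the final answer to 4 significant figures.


F = 0.0220 * 875.3990 * 155.5350 * 9.81 / 1000
F = 29.39 kN


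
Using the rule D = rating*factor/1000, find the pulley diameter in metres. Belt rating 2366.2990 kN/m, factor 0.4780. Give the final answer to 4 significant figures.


D = 2366.2990 * 0.4780 / 1000
D = 1.131 m


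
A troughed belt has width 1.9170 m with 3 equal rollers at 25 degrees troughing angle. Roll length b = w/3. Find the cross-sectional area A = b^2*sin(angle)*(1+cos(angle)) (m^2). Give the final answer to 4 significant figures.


b = 1.9170/3 = 0.639 m
A = 0.639^2 * sin(25 deg) * (1 + cos(25 deg))
A = 0.3290 m^2


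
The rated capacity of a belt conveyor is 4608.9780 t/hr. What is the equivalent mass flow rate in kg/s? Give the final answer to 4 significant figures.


m_dot = 4608.9780 * 1000 / 3600
m_dot = 1280 kg/s


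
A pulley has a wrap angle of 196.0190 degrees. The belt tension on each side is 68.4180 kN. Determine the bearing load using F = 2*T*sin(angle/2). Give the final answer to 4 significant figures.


F = 2 * 68.4180 * sin(196.0190/2 deg)
F = 135.5 kN


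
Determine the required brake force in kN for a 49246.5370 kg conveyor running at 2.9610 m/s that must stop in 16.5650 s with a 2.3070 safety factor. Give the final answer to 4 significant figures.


F = 49246.5370 * 2.9610 / 16.5650 * 2.3070 / 1000
F = 20.31 kN


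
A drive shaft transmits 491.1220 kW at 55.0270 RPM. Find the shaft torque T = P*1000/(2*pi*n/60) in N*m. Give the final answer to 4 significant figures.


omega = 2*pi*55.0270/60 = 5.76241 rad/s
T = 491.1220*1000 / 5.76241
T = 85230 N*m


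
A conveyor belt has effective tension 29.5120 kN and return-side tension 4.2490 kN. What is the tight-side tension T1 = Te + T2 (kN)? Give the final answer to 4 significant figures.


T1 = Te + T2 = 29.5120 + 4.2490
T1 = 33.76 kN


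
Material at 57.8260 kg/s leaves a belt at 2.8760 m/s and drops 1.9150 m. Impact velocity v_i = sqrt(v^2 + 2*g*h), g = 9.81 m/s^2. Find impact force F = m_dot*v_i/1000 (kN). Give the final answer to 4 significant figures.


v_i = sqrt(2.8760^2 + 2*9.81*1.9150) = 6.7708 m/s
F = 57.8260 * 6.7708 / 1000
F = 0.3915 kN


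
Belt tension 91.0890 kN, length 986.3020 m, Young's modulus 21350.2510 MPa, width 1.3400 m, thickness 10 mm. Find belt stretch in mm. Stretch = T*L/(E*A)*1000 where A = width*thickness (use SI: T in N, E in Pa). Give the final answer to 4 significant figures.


A = 1.3400 * 0.01 = 0.01340 m^2
Stretch = 91.0890*1000 * 986.3020 / (21350.2510e6 * 0.01340) * 1000
Stretch = 314.0 mm


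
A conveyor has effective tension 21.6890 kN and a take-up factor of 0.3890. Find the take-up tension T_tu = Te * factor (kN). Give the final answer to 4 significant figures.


T_tu = 21.6890 * 0.3890
T_tu = 8.437 kN


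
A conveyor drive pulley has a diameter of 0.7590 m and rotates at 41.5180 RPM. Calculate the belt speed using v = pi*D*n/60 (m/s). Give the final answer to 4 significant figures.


v = pi * 0.7590 * 41.5180 / 60
v = 1.650 m/s


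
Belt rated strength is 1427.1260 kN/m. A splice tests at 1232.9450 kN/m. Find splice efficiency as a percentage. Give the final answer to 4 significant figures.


Eff = 1232.9450 / 1427.1260 * 100
Eff = 86.39 %


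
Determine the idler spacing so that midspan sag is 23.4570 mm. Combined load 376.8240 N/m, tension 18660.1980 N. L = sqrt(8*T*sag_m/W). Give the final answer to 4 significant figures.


sag = 23.4570/1000 = 0.023457 m
L = sqrt(8 * 18660.1980 * 0.023457 / 376.8240)
L = 3.048 m


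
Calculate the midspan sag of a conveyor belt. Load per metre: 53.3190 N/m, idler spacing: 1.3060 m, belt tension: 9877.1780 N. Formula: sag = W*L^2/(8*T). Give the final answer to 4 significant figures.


sag = 53.3190 * 1.3060^2 / (8 * 9877.1780)
sag = 0.001151 m


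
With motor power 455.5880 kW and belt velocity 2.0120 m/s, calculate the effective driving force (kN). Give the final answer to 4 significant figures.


Te = P / v = 455.5880 / 2.0120
Te = 226.4 kN


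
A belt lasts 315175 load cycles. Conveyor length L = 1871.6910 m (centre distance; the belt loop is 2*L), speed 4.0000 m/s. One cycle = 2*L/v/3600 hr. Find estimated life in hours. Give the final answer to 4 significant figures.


cycle_time = 2 * 1871.6910 / 4.0000 / 3600 = 0.259957 hr
life = 315175 * 0.259957 = 81930 hours


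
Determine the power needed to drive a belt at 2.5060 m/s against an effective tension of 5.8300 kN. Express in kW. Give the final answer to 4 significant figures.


P = Te * v = 5.8300 * 2.5060
P = 14.61 kW


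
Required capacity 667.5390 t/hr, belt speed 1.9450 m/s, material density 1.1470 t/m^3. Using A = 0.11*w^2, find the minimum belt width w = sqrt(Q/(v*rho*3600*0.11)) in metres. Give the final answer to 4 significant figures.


A_req = 667.5390 / (1.9450 * 1.1470 * 3600) = 0.0831172 m^2
w = sqrt(0.0831172 / 0.11)
w = 0.8693 m


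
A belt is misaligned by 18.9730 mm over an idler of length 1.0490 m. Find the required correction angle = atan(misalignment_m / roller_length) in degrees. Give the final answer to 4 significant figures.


misalign_m = 18.9730 / 1000 = 0.018973 m
angle = atan(0.018973 / 1.0490)
angle = 1.036 deg


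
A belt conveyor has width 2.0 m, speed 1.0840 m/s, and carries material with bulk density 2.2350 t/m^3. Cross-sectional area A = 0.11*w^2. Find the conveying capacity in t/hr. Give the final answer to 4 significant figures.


A = 0.11 * 2.0^2 = 0.44 m^2
C = 0.44 * 1.0840 * 2.2350 * 3600
C = 3838 t/hr


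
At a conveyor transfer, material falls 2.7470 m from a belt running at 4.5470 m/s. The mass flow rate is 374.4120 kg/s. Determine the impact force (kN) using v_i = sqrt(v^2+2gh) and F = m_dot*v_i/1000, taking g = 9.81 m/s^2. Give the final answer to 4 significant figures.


v_i = sqrt(4.5470^2 + 2*9.81*2.7470) = 8.63547 m/s
F = 374.4120 * 8.63547 / 1000
F = 3.233 kN


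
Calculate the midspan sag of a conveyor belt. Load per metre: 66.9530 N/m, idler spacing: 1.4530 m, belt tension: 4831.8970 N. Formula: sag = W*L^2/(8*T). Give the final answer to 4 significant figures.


sag = 66.9530 * 1.4530^2 / (8 * 4831.8970)
sag = 0.003657 m


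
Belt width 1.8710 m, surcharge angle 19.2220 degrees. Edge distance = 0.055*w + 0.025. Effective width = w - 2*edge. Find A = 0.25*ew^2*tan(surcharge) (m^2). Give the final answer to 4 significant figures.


edge = 0.055*1.8710 + 0.025 = 0.127905 m
ew = 1.8710 - 2*0.127905 = 1.61519 m
A = 0.25 * 1.61519^2 * tan(19.2220 deg)
A = 0.2274 m^2


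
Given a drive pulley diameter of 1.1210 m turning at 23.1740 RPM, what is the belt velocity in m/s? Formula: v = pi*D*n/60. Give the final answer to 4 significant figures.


v = pi * 1.1210 * 23.1740 / 60
v = 1.360 m/s


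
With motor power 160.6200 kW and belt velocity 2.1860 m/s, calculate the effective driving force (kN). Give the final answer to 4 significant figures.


Te = P / v = 160.6200 / 2.1860
Te = 73.48 kN


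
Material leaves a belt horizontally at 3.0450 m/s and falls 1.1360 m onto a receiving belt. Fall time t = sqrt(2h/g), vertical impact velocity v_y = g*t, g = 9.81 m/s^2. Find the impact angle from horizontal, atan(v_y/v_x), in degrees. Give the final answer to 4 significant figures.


t = sqrt(2*1.1360/9.81) = 0.481249 s
v_y = 9.81 * 0.481249 = 4.72105 m/s
angle = atan(4.72105 / 3.0450) = 57.18 deg


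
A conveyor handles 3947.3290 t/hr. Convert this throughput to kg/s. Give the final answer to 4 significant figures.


m_dot = 3947.3290 * 1000 / 3600
m_dot = 1096 kg/s


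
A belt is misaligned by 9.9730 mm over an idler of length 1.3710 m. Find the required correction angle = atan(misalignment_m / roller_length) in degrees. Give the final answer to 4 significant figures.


misalign_m = 9.9730 / 1000 = 0.009973 m
angle = atan(0.009973 / 1.3710)
angle = 0.4168 deg


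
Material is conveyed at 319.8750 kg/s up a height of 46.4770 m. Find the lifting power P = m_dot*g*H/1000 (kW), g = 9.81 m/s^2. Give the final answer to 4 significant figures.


P = 319.8750 * 9.81 * 46.4770 / 1000
P = 145.8 kW


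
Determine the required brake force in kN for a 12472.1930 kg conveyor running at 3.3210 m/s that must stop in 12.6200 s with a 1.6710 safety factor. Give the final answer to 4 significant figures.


F = 12472.1930 * 3.3210 / 12.6200 * 1.6710 / 1000
F = 5.484 kN


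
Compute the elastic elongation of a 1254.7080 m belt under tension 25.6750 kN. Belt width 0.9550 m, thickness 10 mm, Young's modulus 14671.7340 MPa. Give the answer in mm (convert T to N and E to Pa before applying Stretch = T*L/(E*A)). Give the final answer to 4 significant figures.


A = 0.9550 * 0.01 = 0.00955 m^2
Stretch = 25.6750*1000 * 1254.7080 / (14671.7340e6 * 0.00955) * 1000
Stretch = 229.9 mm


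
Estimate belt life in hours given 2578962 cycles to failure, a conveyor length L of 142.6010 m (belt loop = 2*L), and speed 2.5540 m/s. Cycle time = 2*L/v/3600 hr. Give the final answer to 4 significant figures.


cycle_time = 2 * 142.6010 / 2.5540 / 3600 = 0.0310191 hr
life = 2578962 * 0.0310191 = 80000 hours


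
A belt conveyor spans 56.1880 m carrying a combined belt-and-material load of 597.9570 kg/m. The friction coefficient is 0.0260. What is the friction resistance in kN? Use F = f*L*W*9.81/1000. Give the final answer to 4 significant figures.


F = 0.0260 * 56.1880 * 597.9570 * 9.81 / 1000
F = 8.570 kN


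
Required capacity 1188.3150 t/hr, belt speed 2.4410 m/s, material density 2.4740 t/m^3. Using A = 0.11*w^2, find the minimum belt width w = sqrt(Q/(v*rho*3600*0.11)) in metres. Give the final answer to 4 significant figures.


A_req = 1188.3150 / (2.4410 * 2.4740 * 3600) = 0.054659 m^2
w = sqrt(0.054659 / 0.11)
w = 0.7049 m


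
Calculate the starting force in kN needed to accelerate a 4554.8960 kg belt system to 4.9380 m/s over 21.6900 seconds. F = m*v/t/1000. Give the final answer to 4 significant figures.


F = 4554.8960 * 4.9380 / 21.6900 / 1000
F = 1.037 kN


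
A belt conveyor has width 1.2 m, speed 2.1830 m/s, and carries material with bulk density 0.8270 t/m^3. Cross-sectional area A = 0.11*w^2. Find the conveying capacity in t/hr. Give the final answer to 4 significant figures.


A = 0.11 * 1.2^2 = 0.1584 m^2
C = 0.1584 * 2.1830 * 0.8270 * 3600
C = 1029 t/hr


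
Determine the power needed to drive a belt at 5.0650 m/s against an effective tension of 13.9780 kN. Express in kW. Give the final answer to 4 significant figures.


P = Te * v = 13.9780 * 5.0650
P = 70.80 kW


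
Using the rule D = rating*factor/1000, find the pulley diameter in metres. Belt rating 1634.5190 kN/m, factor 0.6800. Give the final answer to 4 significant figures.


D = 1634.5190 * 0.6800 / 1000
D = 1.111 m


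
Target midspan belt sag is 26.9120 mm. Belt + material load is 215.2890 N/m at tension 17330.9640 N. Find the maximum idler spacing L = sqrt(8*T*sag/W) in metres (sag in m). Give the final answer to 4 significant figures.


sag = 26.9120/1000 = 0.026912 m
L = sqrt(8 * 17330.9640 * 0.026912 / 215.2890)
L = 4.163 m


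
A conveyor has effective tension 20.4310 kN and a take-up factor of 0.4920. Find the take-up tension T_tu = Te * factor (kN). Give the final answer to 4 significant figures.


T_tu = 20.4310 * 0.4920
T_tu = 10.05 kN


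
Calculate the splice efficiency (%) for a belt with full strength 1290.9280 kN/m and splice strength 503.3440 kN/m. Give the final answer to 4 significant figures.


Eff = 503.3440 / 1290.9280 * 100
Eff = 38.99 %


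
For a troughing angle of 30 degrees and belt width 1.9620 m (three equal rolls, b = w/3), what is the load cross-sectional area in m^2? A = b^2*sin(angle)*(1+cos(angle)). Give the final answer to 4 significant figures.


b = 1.9620/3 = 0.654 m
A = 0.654^2 * sin(30 deg) * (1 + cos(30 deg))
A = 0.3991 m^2


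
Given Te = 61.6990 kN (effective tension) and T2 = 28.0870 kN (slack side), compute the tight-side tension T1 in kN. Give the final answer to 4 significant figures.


T1 = Te + T2 = 61.6990 + 28.0870
T1 = 89.79 kN


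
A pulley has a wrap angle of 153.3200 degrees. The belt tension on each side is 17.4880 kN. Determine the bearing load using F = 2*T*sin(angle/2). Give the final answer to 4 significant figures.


F = 2 * 17.4880 * sin(153.3200/2 deg)
F = 34.03 kN


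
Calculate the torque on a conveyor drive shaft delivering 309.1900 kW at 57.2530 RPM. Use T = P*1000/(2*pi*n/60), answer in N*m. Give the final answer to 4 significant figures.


omega = 2*pi*57.2530/60 = 5.99552 rad/s
T = 309.1900*1000 / 5.99552
T = 51570 N*m


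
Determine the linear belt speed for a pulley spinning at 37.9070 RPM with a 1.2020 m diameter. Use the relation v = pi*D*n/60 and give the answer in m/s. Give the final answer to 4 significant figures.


v = pi * 1.2020 * 37.9070 / 60
v = 2.386 m/s


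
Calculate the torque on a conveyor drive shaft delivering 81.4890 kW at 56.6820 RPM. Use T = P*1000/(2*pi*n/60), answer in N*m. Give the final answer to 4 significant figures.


omega = 2*pi*56.6820/60 = 5.93573 rad/s
T = 81.4890*1000 / 5.93573
T = 13730 N*m


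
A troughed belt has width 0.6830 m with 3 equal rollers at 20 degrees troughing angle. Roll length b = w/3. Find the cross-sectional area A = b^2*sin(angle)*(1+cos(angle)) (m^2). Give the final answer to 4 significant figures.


b = 0.6830/3 = 0.227667 m
A = 0.227667^2 * sin(20 deg) * (1 + cos(20 deg))
A = 0.03439 m^2


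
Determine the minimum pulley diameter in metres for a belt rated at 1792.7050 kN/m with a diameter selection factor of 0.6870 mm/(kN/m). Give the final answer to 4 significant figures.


D = 1792.7050 * 0.6870 / 1000
D = 1.232 m


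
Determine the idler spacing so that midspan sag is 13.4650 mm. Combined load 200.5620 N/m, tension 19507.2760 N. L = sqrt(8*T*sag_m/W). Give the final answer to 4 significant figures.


sag = 13.4650/1000 = 0.013465 m
L = sqrt(8 * 19507.2760 * 0.013465 / 200.5620)
L = 3.237 m


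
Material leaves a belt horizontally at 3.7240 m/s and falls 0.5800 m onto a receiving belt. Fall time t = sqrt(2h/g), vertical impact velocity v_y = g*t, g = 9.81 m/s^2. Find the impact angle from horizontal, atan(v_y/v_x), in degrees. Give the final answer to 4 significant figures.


t = sqrt(2*0.5800/9.81) = 0.34387 s
v_y = 9.81 * 0.34387 = 3.37336 m/s
angle = atan(3.37336 / 3.7240) = 42.17 deg


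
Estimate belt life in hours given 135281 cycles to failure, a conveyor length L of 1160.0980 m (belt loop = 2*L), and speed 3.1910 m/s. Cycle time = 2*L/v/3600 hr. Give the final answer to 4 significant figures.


cycle_time = 2 * 1160.0980 / 3.1910 / 3600 = 0.201974 hr
life = 135281 * 0.201974 = 27320 hours


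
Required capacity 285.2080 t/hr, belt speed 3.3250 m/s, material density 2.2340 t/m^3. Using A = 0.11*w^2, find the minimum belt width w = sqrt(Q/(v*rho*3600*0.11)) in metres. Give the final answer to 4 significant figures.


A_req = 285.2080 / (3.3250 * 2.2340 * 3600) = 0.0106656 m^2
w = sqrt(0.0106656 / 0.11)
w = 0.3114 m


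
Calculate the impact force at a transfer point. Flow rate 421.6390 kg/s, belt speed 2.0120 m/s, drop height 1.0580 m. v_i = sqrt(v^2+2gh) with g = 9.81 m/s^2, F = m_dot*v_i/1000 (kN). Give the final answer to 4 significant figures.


v_i = sqrt(2.0120^2 + 2*9.81*1.0580) = 4.98057 m/s
F = 421.6390 * 4.98057 / 1000
F = 2.100 kN


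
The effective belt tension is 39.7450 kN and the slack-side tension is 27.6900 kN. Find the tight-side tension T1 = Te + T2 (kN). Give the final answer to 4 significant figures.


T1 = Te + T2 = 39.7450 + 27.6900
T1 = 67.44 kN


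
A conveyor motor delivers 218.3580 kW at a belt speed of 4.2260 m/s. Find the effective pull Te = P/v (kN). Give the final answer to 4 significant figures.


Te = P / v = 218.3580 / 4.2260
Te = 51.67 kN
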